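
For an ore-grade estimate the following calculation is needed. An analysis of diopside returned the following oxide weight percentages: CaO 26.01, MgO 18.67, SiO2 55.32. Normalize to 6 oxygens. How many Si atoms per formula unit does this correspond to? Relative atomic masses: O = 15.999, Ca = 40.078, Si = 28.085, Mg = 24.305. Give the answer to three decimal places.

1.995 Si apfu

CaO: 26.01/56.077 = 0.46383 mol → 0.46383 mol Ca, 0.46383 mol O.
MgO: 18.67/40.304 = 0.46323 mol → 0.46323 mol Mg, 0.46323 mol O.
SiO2: 55.32/60.083 = 0.92073 mol → 0.92073 mol Si, 1.84146 mol O.
Total oxygen = 2.76852 mol. Normalization factor = 6/2.76852 = 2.16722.
Si per 6 O = 0.92073 × 2.16722 = 1.995.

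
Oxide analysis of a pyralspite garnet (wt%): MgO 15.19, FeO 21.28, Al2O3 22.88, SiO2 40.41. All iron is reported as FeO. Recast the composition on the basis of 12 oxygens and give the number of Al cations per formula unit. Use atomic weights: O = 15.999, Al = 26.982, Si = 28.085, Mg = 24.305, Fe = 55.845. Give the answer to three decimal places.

MgO (M=40.304): mol = 0.37689; Mg = 0.37689, O = 0.37689.
FeO (M=71.844): mol = 0.29620; Fe = 0.29620, O = 0.29620.
Al2O3 (M=101.961): mol = 0.22440; Al = 0.44880, O = 0.67320.
SiO2 (M=60.083): mol = 0.67257; Si = 0.67257, O = 1.34514.
ΣO = 2.69143; factor = 12/ΣO = 4.45860.
Al apfu = 0.44880 × 4.45860 = 2.001.

2.001 Al apfu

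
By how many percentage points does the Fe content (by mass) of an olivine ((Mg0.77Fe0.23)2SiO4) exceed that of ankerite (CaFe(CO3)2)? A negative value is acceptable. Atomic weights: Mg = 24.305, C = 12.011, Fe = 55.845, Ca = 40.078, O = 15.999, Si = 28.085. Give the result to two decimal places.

First mineral: 25.689 g Fe in 155.199 g formula = 16.55 wt% Fe.
Second mineral: 55.845 g Fe in 215.939 g formula = 25.86 wt% Fe.
16.55% − 25.86% gives a difference of -9.31 percentage points.

-9.31 percentage points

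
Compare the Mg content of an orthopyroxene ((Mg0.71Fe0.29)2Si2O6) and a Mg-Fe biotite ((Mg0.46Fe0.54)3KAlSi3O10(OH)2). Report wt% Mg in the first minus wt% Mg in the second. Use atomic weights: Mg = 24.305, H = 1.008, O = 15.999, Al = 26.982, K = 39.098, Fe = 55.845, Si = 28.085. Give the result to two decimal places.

Mg in (Mg0.71Fe0.29)2Si2O6: molar mass 219.067 g/mol; 1.42×24.305 = 34.513 g → 15.75 wt%.
Mg in (Mg0.46Fe0.54)3KAlSi3O10(OH)2: molar mass 468.349 g/mol; 1.38×24.305 = 33.541 g → 7.16 wt%.
Difference = 15.75 − 7.16 = 8.59 percentage points.

8.59 percentage points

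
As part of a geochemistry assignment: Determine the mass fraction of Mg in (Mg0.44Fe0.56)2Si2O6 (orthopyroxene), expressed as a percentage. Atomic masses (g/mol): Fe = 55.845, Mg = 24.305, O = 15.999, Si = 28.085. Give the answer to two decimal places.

Molar mass of (Mg0.44Fe0.56)2Si2O6: 0.88*24.305 + 1.12*55.845 + 2*28.085 + 6*15.999 = 236.099 g/mol.
Mass of Mg per formula unit: 0.88 × 24.305 = 21.388 g.
Weight fraction Mg = 21.388 / 236.099 = 0.0906.

9.06 weight percent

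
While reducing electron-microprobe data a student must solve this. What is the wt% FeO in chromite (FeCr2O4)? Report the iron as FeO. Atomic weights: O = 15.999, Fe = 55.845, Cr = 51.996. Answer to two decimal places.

Molar mass of FeCr2O4 = 1*55.845 + 2*51.996 + 4*15.999 = 223.833 g/mol.
Each formula unit contains 1 Fe, equivalent to 1/1 = 1.0000 mol FeO.
M(FeO) = 1×55.845 + 1×15.999 = 71.844 g/mol.
Mass of FeO per formula unit = 1.0000 × 71.844 = 71.844 g.
FeO wt% = 71.844 / 223.833 × 100 = 32.10%.

32.10 wt%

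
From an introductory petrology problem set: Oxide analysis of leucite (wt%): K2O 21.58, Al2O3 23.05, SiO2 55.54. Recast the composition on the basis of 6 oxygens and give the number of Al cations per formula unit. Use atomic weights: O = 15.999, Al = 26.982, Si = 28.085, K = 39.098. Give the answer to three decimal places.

0.984 Al apfu

21.58 wt% K2O ÷ 94.195 g/mol = 0.22910 mol, giving 0.45820 K and 0.22910 O.
23.05 wt% Al2O3 ÷ 101.961 g/mol = 0.22607 mol, giving 0.45214 Al and 0.67821 O.
55.54 wt% SiO2 ÷ 60.083 g/mol = 0.92439 mol, giving 0.92439 Si and 1.84878 O.
Oxygen sums to 2.75609; scaling by 6/2.75609 = 2.17700 puts the formula on 6 O.
Al: 0.45214 × 2.17700 = 0.984 atoms per formula unit.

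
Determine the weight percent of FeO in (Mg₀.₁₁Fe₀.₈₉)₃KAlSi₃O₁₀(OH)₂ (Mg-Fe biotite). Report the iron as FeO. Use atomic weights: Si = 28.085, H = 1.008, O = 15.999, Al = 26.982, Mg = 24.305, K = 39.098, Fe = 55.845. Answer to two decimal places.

M((Mg₀.₁₁Fe₀.₈₉)₃KAlSi₃O₁₀(OH)₂) = 501.466 g/mol; M(FeO) = 71.844 g/mol.
Moles FeO per formula unit = 2.67 Fe ÷ 1 = 2.6700.
FeO fraction = (2.6700 × 71.844) / 501.466 = 191.823/501.466 = 0.3825.

38.25 wt%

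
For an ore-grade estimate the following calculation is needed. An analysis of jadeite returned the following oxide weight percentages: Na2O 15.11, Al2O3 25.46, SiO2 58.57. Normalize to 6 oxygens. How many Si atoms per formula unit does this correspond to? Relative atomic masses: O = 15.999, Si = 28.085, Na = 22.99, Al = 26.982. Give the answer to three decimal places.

1.988 Si apfu

Na2O: 15.11/61.979 = 0.24379 mol → 0.48758 mol Na, 0.24379 mol O.
Al2O3: 25.46/101.961 = 0.24970 mol → 0.49940 mol Al, 0.74910 mol O.
SiO2: 58.57/60.083 = 0.97482 mol → 0.97482 mol Si, 1.94964 mol O.
Total oxygen = 2.94253 mol. Normalization factor = 6/2.94253 = 2.03906.
Si per 6 O = 0.97482 × 2.03906 = 1.988.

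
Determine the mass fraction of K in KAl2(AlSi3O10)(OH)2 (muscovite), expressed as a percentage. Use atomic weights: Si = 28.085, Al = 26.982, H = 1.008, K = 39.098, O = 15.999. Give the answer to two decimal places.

9.82 mass %

Formula mass = 1·39.098 + 3·26.982 + 3·28.085 + 12·15.999 + 2·1.008 = 398.303 g/mol, of which 39.098 g is K.
So K makes up 39.098/398.303 = 0.0982 of the mass, i.e. 9.82%.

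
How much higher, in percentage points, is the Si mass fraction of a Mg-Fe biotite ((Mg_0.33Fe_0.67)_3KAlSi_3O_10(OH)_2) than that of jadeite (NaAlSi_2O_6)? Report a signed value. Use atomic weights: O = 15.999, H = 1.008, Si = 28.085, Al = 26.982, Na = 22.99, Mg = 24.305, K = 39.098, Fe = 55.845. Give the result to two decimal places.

-10.26 percentage points

First mineral: 84.255 g Si in 480.649 g formula = 17.53 wt% Si.
Second mineral: 56.170 g Si in 202.136 g formula = 27.79 wt% Si.
17.53% − 27.79% gives a difference of -10.26 percentage points.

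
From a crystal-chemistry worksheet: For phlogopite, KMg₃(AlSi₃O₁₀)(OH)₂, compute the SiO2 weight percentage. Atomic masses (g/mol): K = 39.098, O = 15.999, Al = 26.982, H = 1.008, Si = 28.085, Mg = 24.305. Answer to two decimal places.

M(KMg₃(AlSi₃O₁₀)(OH)₂) = 417.254 g/mol; M(SiO2) = 60.083 g/mol.
Moles SiO2 per formula unit = 3 Si ÷ 1 = 3.0000.
SiO2 fraction = (3.0000 × 60.083) / 417.254 = 180.249/417.254 = 0.4320.

43.20 wt%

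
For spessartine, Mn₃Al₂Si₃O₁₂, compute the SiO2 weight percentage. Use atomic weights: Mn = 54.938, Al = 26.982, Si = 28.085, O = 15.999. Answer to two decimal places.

Molar mass of Mn₃Al₂Si₃O₁₂ = 3×54.938 + 2×26.982 + 3×28.085 + 12×15.999 = 495.021 g/mol.
Each formula unit contains 3 Si, equivalent to 3/1 = 3.0000 mol SiO2.
M(SiO2) = 1×28.085 + 2×15.999 = 60.083 g/mol.
Mass of SiO2 per formula unit = 3.0000 × 60.083 = 180.249 g.
SiO2 wt% = 180.249 / 495.021 × 100 = 36.41%.

36.41 wt%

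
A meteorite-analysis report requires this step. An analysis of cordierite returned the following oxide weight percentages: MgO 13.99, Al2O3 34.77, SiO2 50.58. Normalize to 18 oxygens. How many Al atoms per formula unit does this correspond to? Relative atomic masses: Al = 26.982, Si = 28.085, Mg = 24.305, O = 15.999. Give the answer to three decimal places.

MgO (M=40.304): mol = 0.34711; Mg = 0.34711, O = 0.34711.
Al2O3 (M=101.961): mol = 0.34101; Al = 0.68202, O = 1.02303.
SiO2 (M=60.083): mol = 0.84184; Si = 0.84184, O = 1.68368.
ΣO = 3.05382; factor = 18/ΣO = 5.89426.
Al apfu = 0.68202 × 5.89426 = 4.020.

4.020 Al apfu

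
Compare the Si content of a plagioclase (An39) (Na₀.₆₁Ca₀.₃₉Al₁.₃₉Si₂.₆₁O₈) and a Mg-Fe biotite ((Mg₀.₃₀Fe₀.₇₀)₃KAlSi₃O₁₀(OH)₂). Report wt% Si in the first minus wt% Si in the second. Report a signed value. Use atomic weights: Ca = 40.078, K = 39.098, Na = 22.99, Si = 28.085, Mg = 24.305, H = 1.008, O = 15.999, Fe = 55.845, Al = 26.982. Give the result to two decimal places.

9.88 percentage points

M(Na₀.₆₁Ca₀.₃₉Al₁.₃₉Si₂.₆₁O₈) = 268.453 g/mol, so wt% Si = 73.302/268.453 × 100 = 27.31%.
M((Mg₀.₃₀Fe₀.₇₀)₃KAlSi₃O₁₀(OH)₂) = 483.488 g/mol, so wt% Si = 84.255/483.488 × 100 = 17.43%.
27.31 − 17.43 = 9.88 pp.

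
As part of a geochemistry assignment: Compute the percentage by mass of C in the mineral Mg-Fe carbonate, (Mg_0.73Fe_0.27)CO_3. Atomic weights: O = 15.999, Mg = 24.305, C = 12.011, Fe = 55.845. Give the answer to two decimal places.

M((Mg_0.73Fe_0.27)CO_3) = 92.829 g/mol.
C contributes 1 × 12.011 = 12.011 g per mole.
12.011/92.829 = 0.1294 → 12.94%.

12.94 wt%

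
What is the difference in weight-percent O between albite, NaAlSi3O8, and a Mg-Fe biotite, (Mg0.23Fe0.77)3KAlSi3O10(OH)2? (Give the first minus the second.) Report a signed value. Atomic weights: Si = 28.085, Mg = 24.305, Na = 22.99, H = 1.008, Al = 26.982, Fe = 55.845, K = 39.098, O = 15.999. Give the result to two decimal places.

9.64 percentage points

O in NaAlSi3O8: molar mass 262.219 g/mol; 8×15.999 = 127.992 g → 48.81 wt%.
O in (Mg0.23Fe0.77)3KAlSi3O10(OH)2: molar mass 490.111 g/mol; 12×15.999 = 191.988 g → 39.17 wt%.
Difference = 48.81 − 39.17 = 9.64 percentage points.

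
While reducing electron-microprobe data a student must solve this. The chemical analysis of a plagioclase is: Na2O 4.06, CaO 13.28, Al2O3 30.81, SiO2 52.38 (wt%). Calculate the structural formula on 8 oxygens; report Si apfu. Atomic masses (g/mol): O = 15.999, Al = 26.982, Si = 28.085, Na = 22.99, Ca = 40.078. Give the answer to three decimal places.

Na2O (M=61.979): mol = 0.06551; Na = 0.13102, O = 0.06551.
CaO (M=56.077): mol = 0.23682; Ca = 0.23682, O = 0.23682.
Al2O3 (M=101.961): mol = 0.30217; Al = 0.60434, O = 0.90651.
SiO2 (M=60.083): mol = 0.87179; Si = 0.87179, O = 1.74358.
ΣO = 2.95242; factor = 8/ΣO = 2.70964.
Si apfu = 0.87179 × 2.70964 = 2.362.

2.362 Si apfu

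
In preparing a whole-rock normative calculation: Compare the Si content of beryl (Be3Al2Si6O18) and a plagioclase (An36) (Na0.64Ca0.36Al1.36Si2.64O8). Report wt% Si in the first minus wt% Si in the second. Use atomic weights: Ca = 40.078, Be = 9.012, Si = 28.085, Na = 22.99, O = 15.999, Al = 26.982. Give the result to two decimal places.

3.68 percentage points

M(Be3Al2Si6O18) = 537.492 g/mol, so wt% Si = 168.510/537.492 × 100 = 31.35%.
M(Na0.64Ca0.36Al1.36Si2.64O8) = 267.974 g/mol, so wt% Si = 74.144/267.974 × 100 = 27.67%.
31.35 − 27.67 = 3.68 pp.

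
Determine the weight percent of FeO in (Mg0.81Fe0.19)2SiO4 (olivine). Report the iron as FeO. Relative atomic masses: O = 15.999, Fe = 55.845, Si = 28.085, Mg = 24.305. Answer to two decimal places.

M((Mg0.81Fe0.19)2SiO4) = 152.676 g/mol; M(FeO) = 71.844 g/mol.
Moles FeO per formula unit = 0.38 Fe ÷ 1 = 0.3800.
FeO fraction = (0.3800 × 71.844) / 152.676 = 27.301/152.676 = 0.1788.

17.88 wt%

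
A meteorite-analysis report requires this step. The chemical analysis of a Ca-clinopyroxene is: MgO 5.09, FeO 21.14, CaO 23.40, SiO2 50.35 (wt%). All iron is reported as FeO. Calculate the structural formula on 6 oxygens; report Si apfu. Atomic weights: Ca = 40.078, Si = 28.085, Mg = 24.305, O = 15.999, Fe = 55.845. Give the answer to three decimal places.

2.000 Si apfu

MgO (M=40.304): mol = 0.12629; Mg = 0.12629, O = 0.12629.
FeO (M=71.844): mol = 0.29425; Fe = 0.29425, O = 0.29425.
CaO (M=56.077): mol = 0.41728; Ca = 0.41728, O = 0.41728.
SiO2 (M=60.083): mol = 0.83801; Si = 0.83801, O = 1.67602.
ΣO = 2.51384; factor = 6/ΣO = 2.38679.
Si apfu = 0.83801 × 2.38679 = 2.000.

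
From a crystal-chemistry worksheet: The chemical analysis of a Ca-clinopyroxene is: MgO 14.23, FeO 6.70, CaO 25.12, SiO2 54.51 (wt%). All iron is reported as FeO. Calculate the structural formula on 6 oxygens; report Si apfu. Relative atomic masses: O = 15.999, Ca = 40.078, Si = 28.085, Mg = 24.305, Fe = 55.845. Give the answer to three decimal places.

2.010 Si apfu

MgO: 14.23/40.304 = 0.35307 mol → 0.35307 mol Mg, 0.35307 mol O.
FeO: 6.70/71.844 = 0.09326 mol → 0.09326 mol Fe, 0.09326 mol O.
CaO: 25.12/56.077 = 0.44796 mol → 0.44796 mol Ca, 0.44796 mol O.
SiO2: 54.51/60.083 = 0.90724 mol → 0.90724 mol Si, 1.81448 mol O.
Total oxygen = 2.70877 mol. Normalization factor = 6/2.70877 = 2.21503.
Si per 6 O = 0.90724 × 2.21503 = 2.010.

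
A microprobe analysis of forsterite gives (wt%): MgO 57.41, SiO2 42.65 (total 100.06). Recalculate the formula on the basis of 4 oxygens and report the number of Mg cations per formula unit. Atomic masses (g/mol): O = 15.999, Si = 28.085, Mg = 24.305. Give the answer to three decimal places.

2.003 Mg apfu

MgO (M=40.304): mol = 1.42442; Mg = 1.42442, O = 1.42442.
SiO2 (M=60.083): mol = 0.70985; Si = 0.70985, O = 1.41970.
ΣO = 2.84412; factor = 4/ΣO = 1.40641.
Mg apfu = 1.42442 × 1.40641 = 2.003.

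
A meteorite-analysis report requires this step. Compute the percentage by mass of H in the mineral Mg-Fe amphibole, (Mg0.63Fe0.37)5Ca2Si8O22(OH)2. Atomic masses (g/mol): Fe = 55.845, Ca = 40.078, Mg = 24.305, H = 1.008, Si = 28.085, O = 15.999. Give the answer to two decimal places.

0.23 mass %

Formula mass = 3.15×24.305 + 1.85×55.845 + 2×40.078 + 8×28.085 + 24×15.999 + 2×1.008 = 870.702 g/mol, of which 2.016 g is H.
So H makes up 2.016/870.702 = 0.0023 of the mass, i.e. 0.23%.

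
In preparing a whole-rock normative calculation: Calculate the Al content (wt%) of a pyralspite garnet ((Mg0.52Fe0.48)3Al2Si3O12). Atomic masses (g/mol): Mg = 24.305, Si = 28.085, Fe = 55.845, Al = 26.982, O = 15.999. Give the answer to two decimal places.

12.03 wt%

Formula mass = 1.56·24.305 + 1.44·55.845 + 2·26.982 + 3·28.085 + 12·15.999 = 448.540 g/mol, of which 53.964 g is Al.
So Al makes up 53.964/448.540 = 0.1203 of the mass, i.e. 12.03%.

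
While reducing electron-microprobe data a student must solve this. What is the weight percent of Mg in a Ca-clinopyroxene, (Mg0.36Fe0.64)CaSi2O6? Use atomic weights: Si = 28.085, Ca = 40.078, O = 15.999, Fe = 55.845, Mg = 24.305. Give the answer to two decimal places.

Formula mass = 0.36·24.305 + 0.64·55.845 + 1·40.078 + 2·28.085 + 6·15.999 = 236.733 g/mol, of which 8.750 g is Mg.
So Mg makes up 8.750/236.733 = 0.0370 of the mass, i.e. 3.70%.

3.70 wt%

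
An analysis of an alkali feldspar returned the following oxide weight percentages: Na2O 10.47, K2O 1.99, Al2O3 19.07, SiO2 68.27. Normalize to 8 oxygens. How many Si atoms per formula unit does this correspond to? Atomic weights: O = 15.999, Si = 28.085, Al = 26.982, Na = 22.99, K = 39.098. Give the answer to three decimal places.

3.006 Si apfu

Na2O (M=61.979): mol = 0.16893; Na = 0.33786, O = 0.16893.
K2O (M=94.195): mol = 0.02113; K = 0.04226, O = 0.02113.
Al2O3 (M=101.961): mol = 0.18703; Al = 0.37406, O = 0.56109.
SiO2 (M=60.083): mol = 1.13626; Si = 1.13626, O = 2.27252.
ΣO = 3.02367; factor = 8/ΣO = 2.64579.
Si apfu = 1.13626 × 2.64579 = 3.006.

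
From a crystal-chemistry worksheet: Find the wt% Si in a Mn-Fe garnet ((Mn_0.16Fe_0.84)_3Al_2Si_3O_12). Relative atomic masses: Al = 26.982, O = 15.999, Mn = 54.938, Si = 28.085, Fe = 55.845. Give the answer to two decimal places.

16.94 mass %

Formula mass = 0.48×54.938 + 2.52×55.845 + 2×26.982 + 3×28.085 + 12×15.999 = 497.307 g/mol, of which 84.255 g is Si.
So Si makes up 84.255/497.307 = 0.1694 of the mass, i.e. 16.94%.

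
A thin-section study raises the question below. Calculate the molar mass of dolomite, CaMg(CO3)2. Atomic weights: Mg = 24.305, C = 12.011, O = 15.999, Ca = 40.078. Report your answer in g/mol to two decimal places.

Ca: 1 × 40.078 = 40.0780
Mg: 1 × 24.305 = 24.3050
C: 2 × 12.011 = 24.0220
O: 6 × 15.999 = 95.9940
Summing the contributions gives the formula mass.

184.40 g/mol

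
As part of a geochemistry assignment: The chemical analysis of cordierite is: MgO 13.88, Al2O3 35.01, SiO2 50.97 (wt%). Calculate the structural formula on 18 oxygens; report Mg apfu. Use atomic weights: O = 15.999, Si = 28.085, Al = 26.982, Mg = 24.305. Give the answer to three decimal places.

13.88 wt% MgO ÷ 40.304 g/mol = 0.34438 mol, giving 0.34438 Mg and 0.34438 O.
35.01 wt% Al2O3 ÷ 101.961 g/mol = 0.34337 mol, giving 0.68674 Al and 1.03011 O.
50.97 wt% SiO2 ÷ 60.083 g/mol = 0.84833 mol, giving 0.84833 Si and 1.69666 O.
Oxygen sums to 3.07115; scaling by 18/3.07115 = 5.86100 puts the formula on 18 O.
Mg: 0.34438 × 5.86100 = 2.018 atoms per formula unit.

2.018 Mg apfu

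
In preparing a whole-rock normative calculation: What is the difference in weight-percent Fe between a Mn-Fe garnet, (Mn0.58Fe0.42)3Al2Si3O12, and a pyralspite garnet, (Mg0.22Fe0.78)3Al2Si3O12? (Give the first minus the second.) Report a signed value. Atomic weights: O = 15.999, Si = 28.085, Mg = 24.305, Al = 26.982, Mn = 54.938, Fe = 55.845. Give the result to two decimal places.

-13.22 percentage points

First mineral: 70.365 g Fe in 496.164 g formula = 14.18 wt% Fe.
Second mineral: 130.677 g Fe in 476.926 g formula = 27.40 wt% Fe.
14.18% − 27.40% gives a difference of -13.22 percentage points.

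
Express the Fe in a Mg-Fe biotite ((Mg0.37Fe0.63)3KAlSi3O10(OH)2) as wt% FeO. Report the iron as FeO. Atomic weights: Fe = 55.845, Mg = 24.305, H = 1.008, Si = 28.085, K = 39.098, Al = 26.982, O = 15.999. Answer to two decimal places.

Formula mass = 476.865 g/mol.
1.89 Fe → 1.8900 mol FeO per formula unit; M(FeO) = 71.844, so FeO mass = 135.785 g.
135.785/476.865 × 100 = 28.47 wt%.

28.47 wt%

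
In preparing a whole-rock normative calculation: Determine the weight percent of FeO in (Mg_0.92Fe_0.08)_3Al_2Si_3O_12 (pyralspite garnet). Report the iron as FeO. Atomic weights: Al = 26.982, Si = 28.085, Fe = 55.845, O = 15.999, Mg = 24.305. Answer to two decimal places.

4.20 wt%

Formula mass = 410.692 g/mol.
0.24 Fe → 0.2400 mol FeO per formula unit; M(FeO) = 71.844, so FeO mass = 17.243 g.
17.243/410.692 × 100 = 4.20 wt%.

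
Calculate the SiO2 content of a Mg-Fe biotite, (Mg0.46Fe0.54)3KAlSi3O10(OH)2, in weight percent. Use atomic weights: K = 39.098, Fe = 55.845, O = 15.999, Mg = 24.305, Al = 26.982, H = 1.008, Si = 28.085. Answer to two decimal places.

Formula mass = 468.349 g/mol.
3 Si → 3.0000 mol SiO2 per formula unit; M(SiO2) = 60.083, so SiO2 mass = 180.249 g.
180.249/468.349 × 100 = 38.49 wt%.

38.49 wt%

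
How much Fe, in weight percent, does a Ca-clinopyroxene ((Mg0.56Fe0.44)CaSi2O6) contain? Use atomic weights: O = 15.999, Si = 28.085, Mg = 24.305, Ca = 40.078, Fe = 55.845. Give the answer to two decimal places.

10.66 weight percent

M((Mg0.56Fe0.44)CaSi2O6) = 230.425 g/mol.
Fe contributes 0.44 × 55.845 = 24.572 g per mole.
24.572/230.425 = 0.1066 → 10.66%.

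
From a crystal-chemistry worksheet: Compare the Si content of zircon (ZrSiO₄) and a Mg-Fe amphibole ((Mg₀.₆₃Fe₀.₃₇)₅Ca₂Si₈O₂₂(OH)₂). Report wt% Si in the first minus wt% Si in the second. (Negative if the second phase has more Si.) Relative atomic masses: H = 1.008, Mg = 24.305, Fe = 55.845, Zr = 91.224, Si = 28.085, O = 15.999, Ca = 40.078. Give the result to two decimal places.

M(ZrSiO₄) = 183.305 g/mol, so wt% Si = 28.085/183.305 × 100 = 15.32%.
M((Mg₀.₆₃Fe₀.₃₇)₅Ca₂Si₈O₂₂(OH)₂) = 870.702 g/mol, so wt% Si = 224.680/870.702 × 100 = 25.80%.
15.32 − 25.80 = -10.48 pp.

-10.48 percentage points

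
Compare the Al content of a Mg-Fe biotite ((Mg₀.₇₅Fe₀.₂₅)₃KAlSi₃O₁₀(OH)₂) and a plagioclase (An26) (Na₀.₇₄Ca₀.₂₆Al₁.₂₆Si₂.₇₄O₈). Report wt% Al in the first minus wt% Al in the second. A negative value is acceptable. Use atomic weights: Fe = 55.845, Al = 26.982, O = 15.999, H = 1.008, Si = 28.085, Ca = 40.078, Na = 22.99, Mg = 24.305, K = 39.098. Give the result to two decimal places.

-6.64 percentage points

M((Mg₀.₇₅Fe₀.₂₅)₃KAlSi₃O₁₀(OH)₂) = 440.909 g/mol, so wt% Al = 26.982/440.909 × 100 = 6.12%.
M(Na₀.₇₄Ca₀.₂₆Al₁.₂₆Si₂.₇₄O₈) = 266.375 g/mol, so wt% Al = 33.997/266.375 × 100 = 12.76%.
6.12 − 12.76 = -6.64 pp.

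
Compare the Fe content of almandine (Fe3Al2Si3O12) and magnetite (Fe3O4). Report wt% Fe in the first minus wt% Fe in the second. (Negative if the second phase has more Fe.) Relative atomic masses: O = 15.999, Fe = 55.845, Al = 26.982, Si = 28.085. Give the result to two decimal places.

First mineral: 167.535 g Fe in 497.742 g formula = 33.66 wt% Fe.
Second mineral: 167.535 g Fe in 231.531 g formula = 72.36 wt% Fe.
33.66% − 72.36% gives a difference of -38.70 percentage points.

-38.70 percentage points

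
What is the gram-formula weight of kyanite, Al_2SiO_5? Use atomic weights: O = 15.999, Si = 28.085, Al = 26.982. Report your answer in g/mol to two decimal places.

162.04 g/mol

Al: 2 × 26.982 = 53.9640
Si: 1 × 28.085 = 28.0850
O: 5 × 15.999 = 79.9950
Summing the contributions gives the formula mass.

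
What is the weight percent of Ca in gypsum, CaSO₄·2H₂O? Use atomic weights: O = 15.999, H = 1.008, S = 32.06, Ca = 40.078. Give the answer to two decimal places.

23.28 wt%

M(CaSO₄·2H₂O) = 172.164 g/mol.
Ca contributes 1 × 40.078 = 40.078 g per mole.
40.078/172.164 = 0.2328 → 23.28%.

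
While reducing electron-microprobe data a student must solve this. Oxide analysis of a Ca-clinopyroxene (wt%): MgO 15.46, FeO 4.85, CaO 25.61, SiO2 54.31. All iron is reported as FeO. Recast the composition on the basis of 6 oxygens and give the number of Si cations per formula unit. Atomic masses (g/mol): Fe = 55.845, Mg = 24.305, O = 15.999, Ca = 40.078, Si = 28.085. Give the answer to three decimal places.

1.997 Si apfu

MgO (M=40.304): mol = 0.38358; Mg = 0.38358, O = 0.38358.
FeO (M=71.844): mol = 0.06751; Fe = 0.06751, O = 0.06751.
CaO (M=56.077): mol = 0.45669; Ca = 0.45669, O = 0.45669.
SiO2 (M=60.083): mol = 0.90392; Si = 0.90392, O = 1.80784.
ΣO = 2.71562; factor = 6/ΣO = 2.20944.
Si apfu = 0.90392 × 2.20944 = 1.997.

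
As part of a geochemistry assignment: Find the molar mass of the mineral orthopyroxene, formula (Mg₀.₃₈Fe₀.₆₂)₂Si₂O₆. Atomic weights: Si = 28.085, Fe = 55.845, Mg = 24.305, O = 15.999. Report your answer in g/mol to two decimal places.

239.88 g/mol

The formula mass is the sum 0.76*24.305 + 1.24*55.845 + 2*28.085 + 6*15.999.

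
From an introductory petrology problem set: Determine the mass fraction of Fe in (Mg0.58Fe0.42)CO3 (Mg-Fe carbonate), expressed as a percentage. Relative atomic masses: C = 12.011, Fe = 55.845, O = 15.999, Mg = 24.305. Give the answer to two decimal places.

Molar mass of (Mg0.58Fe0.42)CO3: 0.58×24.305 + 0.42×55.845 + 1×12.011 + 3×15.999 = 97.560 g/mol.
Mass of Fe per formula unit: 0.42 × 55.845 = 23.455 g.
Weight fraction Fe = 23.455 / 97.560 = 0.2404.

24.04 weight percent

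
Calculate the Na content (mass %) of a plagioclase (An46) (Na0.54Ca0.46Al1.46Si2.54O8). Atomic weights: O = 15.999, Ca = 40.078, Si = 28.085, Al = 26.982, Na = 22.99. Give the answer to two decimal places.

4.61 mass %

M(Na0.54Ca0.46Al1.46Si2.54O8) = 269.572 g/mol.
Na contributes 0.54 × 22.99 = 12.415 g per mole.
12.415/269.572 = 0.0461 → 4.61%.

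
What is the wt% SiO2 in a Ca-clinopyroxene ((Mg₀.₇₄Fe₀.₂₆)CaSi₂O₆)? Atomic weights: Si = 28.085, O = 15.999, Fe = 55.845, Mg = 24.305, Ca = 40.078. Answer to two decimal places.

53.47 wt%

M((Mg₀.₇₄Fe₀.₂₆)CaSi₂O₆) = 224.747 g/mol; M(SiO2) = 60.083 g/mol.
Moles SiO2 per formula unit = 2 Si ÷ 1 = 2.0000.
SiO2 fraction = (2.0000 × 60.083) / 224.747 = 120.166/224.747 = 0.5347.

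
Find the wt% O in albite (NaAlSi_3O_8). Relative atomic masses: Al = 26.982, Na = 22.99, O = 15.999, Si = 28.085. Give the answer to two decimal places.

Molar mass of NaAlSi_3O_8: 1*22.99 + 1*26.982 + 3*28.085 + 8*15.999 = 262.219 g/mol.
Mass of O per formula unit: 8 × 15.999 = 127.992 g.
Weight fraction O = 127.992 / 262.219 = 0.4881.

48.81 mass %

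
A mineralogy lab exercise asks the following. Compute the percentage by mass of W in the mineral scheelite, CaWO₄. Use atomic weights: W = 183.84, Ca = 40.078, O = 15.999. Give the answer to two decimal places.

63.85 weight percent

Formula mass = 1*40.078 + 1*183.84 + 4*15.999 = 287.914 g/mol, of which 183.840 g is W.
So W makes up 183.840/287.914 = 0.6385 of the mass, i.e. 63.85%.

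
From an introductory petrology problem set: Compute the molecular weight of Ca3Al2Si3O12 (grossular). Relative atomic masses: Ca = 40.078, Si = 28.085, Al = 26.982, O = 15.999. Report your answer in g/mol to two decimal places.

450.44 g/mol

Ca: 3 × 40.078 = 120.2340
Al: 2 × 26.982 = 53.9640
Si: 3 × 28.085 = 84.2550
O: 12 × 15.999 = 191.9880
Summing the contributions gives the formula mass.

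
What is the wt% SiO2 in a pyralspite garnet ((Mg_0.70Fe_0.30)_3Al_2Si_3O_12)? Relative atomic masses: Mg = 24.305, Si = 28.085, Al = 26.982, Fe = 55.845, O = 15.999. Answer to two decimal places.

Formula mass = 431.508 g/mol.
3 Si → 3.0000 mol SiO2 per formula unit; M(SiO2) = 60.083, so SiO2 mass = 180.249 g.
180.249/431.508 × 100 = 41.77 wt%.

41.77 wt%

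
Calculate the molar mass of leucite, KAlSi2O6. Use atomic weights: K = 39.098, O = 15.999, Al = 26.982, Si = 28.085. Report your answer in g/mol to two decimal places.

M = 1×39.098 + 1×26.982 + 2×28.085 + 6×15.999

218.24 g/mol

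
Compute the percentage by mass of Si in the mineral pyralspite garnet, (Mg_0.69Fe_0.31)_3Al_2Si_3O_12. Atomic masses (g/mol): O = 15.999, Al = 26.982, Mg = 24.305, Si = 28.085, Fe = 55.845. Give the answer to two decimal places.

19.48 weight percent

Molar mass of (Mg_0.69Fe_0.31)_3Al_2Si_3O_12: 2.07·24.305 + 0.93·55.845 + 2·26.982 + 3·28.085 + 12·15.999 = 432.454 g/mol.
Mass of Si per formula unit: 3 × 28.085 = 84.255 g.
Weight fraction Si = 84.255 / 432.454 = 0.1948.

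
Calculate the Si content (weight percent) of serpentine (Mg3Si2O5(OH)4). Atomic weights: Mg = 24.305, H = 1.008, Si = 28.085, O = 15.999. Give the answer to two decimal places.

M(Mg3Si2O5(OH)4) = 277.108 g/mol.
Si contributes 2 × 28.085 = 56.170 g per mole.
56.170/277.108 = 0.2027 → 20.27%.

20.27 weight percent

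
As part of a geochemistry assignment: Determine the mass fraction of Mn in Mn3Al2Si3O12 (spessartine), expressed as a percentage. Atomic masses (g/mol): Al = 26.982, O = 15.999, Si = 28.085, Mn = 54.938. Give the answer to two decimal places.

Molar mass of Mn3Al2Si3O12: 3*54.938 + 2*26.982 + 3*28.085 + 12*15.999 = 495.021 g/mol.
Mass of Mn per formula unit: 3 × 54.938 = 164.814 g.
Weight fraction Mn = 164.814 / 495.021 = 0.3329.

33.29 wt%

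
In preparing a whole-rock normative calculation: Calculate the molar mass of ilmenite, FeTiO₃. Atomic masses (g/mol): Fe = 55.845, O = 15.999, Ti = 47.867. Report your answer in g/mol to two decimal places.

Fe: 1 × 55.845 = 55.8450
Ti: 1 × 47.867 = 47.8670
O: 3 × 15.999 = 47.9970
Summing the contributions gives the formula mass.

151.71 g/mol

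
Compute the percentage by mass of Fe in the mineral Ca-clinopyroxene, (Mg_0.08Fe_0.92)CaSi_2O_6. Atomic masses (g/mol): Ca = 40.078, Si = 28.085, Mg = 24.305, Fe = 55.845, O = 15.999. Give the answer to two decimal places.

Formula mass = 0.08×24.305 + 0.92×55.845 + 1×40.078 + 2×28.085 + 6×15.999 = 245.564 g/mol, of which 51.377 g is Fe.
So Fe makes up 51.377/245.564 = 0.2092 of the mass, i.e. 20.92%.

20.92 wt%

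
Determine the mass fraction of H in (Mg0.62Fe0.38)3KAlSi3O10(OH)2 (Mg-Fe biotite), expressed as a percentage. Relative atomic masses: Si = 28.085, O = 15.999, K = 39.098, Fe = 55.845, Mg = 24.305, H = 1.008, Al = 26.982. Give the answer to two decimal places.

0.44 weight percent

M((Mg0.62Fe0.38)3KAlSi3O10(OH)2) = 453.210 g/mol.
H contributes 2 × 1.008 = 2.016 g per mole.
2.016/453.210 = 0.0044 → 0.44%.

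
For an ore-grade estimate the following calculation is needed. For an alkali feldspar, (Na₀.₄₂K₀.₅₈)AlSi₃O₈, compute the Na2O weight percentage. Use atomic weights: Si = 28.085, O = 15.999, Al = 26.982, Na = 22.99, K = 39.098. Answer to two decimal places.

4.79 wt%

M((Na₀.₄₂K₀.₅₈)AlSi₃O₈) = 271.562 g/mol; M(Na2O) = 61.979 g/mol.
Moles Na2O per formula unit = 0.42 Na ÷ 2 = 0.2100.
Na2O fraction = (0.2100 × 61.979) / 271.562 = 13.016/271.562 = 0.0479.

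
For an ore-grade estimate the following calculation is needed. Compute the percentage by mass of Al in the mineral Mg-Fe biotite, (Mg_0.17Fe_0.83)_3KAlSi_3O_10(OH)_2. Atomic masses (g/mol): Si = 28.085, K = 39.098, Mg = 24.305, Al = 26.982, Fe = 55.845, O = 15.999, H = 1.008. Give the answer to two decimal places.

Formula mass = 0.51·24.305 + 2.49·55.845 + 1·39.098 + 1·26.982 + 3·28.085 + 12·15.999 + 2·1.008 = 495.789 g/mol, of which 26.982 g is Al.
So Al makes up 26.982/495.789 = 0.0544 of the mass, i.e. 5.44%.

5.44 weight percent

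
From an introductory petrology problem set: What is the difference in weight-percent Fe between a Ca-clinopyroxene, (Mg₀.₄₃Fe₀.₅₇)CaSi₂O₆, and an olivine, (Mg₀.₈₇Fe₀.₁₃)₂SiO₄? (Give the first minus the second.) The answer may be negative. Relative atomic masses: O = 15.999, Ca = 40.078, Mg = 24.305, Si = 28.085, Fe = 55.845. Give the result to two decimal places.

First mineral: 31.832 g Fe in 234.525 g formula = 13.57 wt% Fe.
Second mineral: 14.520 g Fe in 148.891 g formula = 9.75 wt% Fe.
13.57% − 9.75% gives a difference of 3.82 percentage points.

3.82 percentage points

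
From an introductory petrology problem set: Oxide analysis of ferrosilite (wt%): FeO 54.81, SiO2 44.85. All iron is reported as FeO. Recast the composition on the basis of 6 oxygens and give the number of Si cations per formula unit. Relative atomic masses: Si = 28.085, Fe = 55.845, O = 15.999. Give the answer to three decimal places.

54.81 wt% FeO ÷ 71.844 g/mol = 0.76290 mol, giving 0.76290 Fe and 0.76290 O.
44.85 wt% SiO2 ÷ 60.083 g/mol = 0.74647 mol, giving 0.74647 Si and 1.49294 O.
Oxygen sums to 2.25584; scaling by 6/2.25584 = 2.65976 puts the formula on 6 O.
Si: 0.74647 × 2.65976 = 1.985 atoms per formula unit.

1.985 Si apfu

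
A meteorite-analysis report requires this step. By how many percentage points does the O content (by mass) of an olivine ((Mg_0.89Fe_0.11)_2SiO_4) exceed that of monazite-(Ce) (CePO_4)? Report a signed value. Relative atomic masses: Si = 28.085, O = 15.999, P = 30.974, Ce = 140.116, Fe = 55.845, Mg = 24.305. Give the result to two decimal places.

16.13 percentage points

M((Mg_0.89Fe_0.11)_2SiO_4) = 147.630 g/mol, so wt% O = 63.996/147.630 × 100 = 43.35%.
M(CePO_4) = 235.086 g/mol, so wt% O = 63.996/235.086 × 100 = 27.22%.
43.35 − 27.22 = 16.13 pp.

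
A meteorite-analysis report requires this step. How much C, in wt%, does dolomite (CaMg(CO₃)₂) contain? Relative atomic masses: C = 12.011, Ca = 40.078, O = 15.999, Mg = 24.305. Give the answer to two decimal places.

13.03 wt%

M(CaMg(CO₃)₂) = 184.399 g/mol.
C contributes 2 × 12.011 = 24.022 g per mole.
24.022/184.399 = 0.1303 → 13.03%.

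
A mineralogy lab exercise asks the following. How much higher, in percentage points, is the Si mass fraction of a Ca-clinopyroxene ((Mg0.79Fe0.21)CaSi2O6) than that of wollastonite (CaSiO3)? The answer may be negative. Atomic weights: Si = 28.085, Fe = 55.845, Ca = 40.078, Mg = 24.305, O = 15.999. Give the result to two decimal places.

First mineral: 56.170 g Si in 223.170 g formula = 25.17 wt% Si.
Second mineral: 28.085 g Si in 116.160 g formula = 24.18 wt% Si.
25.17% − 24.18% gives a difference of 0.99 percentage points.

0.99 percentage points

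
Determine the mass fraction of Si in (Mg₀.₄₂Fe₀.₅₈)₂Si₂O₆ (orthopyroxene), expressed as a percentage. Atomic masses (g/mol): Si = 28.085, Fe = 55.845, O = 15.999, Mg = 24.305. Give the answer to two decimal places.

23.66 mass %

Molar mass of (Mg₀.₄₂Fe₀.₅₈)₂Si₂O₆: 0.84×24.305 + 1.16×55.845 + 2×28.085 + 6×15.999 = 237.360 g/mol.
Mass of Si per formula unit: 2 × 28.085 = 56.170 g.
Weight fraction Si = 56.170 / 237.360 = 0.2366.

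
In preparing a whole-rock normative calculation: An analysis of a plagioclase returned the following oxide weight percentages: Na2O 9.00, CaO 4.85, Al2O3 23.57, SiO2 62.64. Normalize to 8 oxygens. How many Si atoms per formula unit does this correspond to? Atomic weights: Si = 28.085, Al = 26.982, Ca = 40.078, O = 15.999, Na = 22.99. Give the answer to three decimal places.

2.771 Si apfu

Na2O: 9.00/61.979 = 0.14521 mol → 0.29042 mol Na, 0.14521 mol O.
CaO: 4.85/56.077 = 0.08649 mol → 0.08649 mol Ca, 0.08649 mol O.
Al2O3: 23.57/101.961 = 0.23117 mol → 0.46234 mol Al, 0.69351 mol O.
SiO2: 62.64/60.083 = 1.04256 mol → 1.04256 mol Si, 2.08512 mol O.
Total oxygen = 3.01033 mol. Normalization factor = 8/3.01033 = 2.65752.
Si per 8 O = 1.04256 × 2.65752 = 2.771.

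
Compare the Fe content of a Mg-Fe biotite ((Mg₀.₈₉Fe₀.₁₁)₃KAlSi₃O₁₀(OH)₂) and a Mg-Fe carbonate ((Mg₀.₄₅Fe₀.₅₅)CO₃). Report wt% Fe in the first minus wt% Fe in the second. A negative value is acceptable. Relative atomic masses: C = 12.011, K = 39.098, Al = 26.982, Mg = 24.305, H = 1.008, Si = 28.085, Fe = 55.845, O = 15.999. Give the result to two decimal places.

-25.90 percentage points

M((Mg₀.₈₉Fe₀.₁₁)₃KAlSi₃O₁₀(OH)₂) = 427.662 g/mol, so wt% Fe = 18.429/427.662 × 100 = 4.31%.
M((Mg₀.₄₅Fe₀.₅₅)CO₃) = 101.660 g/mol, so wt% Fe = 30.715/101.660 × 100 = 30.21%.
4.31 − 30.21 = -25.90 pp.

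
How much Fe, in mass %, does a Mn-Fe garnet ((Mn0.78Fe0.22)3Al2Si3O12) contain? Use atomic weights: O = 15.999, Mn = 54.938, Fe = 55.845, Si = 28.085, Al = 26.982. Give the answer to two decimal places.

7.44 mass %

Formula mass = 2.34*54.938 + 0.66*55.845 + 2*26.982 + 3*28.085 + 12*15.999 = 495.620 g/mol, of which 36.858 g is Fe.
So Fe makes up 36.858/495.620 = 0.0744 of the mass, i.e. 7.44%.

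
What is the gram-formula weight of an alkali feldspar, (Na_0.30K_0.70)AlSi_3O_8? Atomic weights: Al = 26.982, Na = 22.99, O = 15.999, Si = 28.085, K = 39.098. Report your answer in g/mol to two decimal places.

273.49 g/mol

M = 0.30×22.99 + 0.70×39.098 + 1×26.982 + 3×28.085 + 8×15.999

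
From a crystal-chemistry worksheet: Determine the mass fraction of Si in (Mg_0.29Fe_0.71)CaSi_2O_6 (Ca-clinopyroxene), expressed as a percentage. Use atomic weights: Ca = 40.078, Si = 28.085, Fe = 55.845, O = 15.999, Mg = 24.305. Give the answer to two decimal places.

23.51 mass %

Formula mass = 0.29·24.305 + 0.71·55.845 + 1·40.078 + 2·28.085 + 6·15.999 = 238.940 g/mol, of which 56.170 g is Si.
So Si makes up 56.170/238.940 = 0.2351 of the mass, i.e. 23.51%.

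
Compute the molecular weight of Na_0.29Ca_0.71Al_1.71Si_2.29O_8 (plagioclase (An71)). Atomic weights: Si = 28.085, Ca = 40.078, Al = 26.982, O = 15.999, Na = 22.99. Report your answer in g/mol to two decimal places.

273.57 g/mol

M = 0.29×22.99 + 0.71×40.078 + 1.71×26.982 + 2.29×28.085 + 8×15.999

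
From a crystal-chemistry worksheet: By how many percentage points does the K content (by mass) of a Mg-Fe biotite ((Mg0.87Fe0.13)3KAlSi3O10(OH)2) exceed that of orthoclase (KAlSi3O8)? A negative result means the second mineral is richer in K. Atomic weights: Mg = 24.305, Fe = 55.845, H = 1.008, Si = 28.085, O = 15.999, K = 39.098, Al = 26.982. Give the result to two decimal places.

-4.95 percentage points

First mineral: 39.098 g K in 429.555 g formula = 9.10 wt% K.
Second mineral: 39.098 g K in 278.327 g formula = 14.05 wt% K.
9.10% − 14.05% gives a difference of -4.95 percentage points.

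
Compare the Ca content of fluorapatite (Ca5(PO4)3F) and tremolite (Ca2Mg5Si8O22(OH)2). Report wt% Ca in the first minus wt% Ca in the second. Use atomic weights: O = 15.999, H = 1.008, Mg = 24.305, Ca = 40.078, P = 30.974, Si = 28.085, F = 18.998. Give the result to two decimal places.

29.87 percentage points

M(Ca5(PO4)3F) = 504.298 g/mol, so wt% Ca = 200.390/504.298 × 100 = 39.74%.
M(Ca2Mg5Si8O22(OH)2) = 812.353 g/mol, so wt% Ca = 80.156/812.353 × 100 = 9.87%.
39.74 − 9.87 = 29.87 pp.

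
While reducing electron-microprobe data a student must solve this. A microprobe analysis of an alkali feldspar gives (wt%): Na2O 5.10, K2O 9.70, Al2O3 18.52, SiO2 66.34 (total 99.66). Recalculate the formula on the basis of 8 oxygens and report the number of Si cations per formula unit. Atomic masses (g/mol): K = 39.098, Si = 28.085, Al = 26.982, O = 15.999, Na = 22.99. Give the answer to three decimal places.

5.10 wt% Na2O ÷ 61.979 g/mol = 0.08229 mol, giving 0.16458 Na and 0.08229 O.
9.70 wt% K2O ÷ 94.195 g/mol = 0.10298 mol, giving 0.20596 K and 0.10298 O.
18.52 wt% Al2O3 ÷ 101.961 g/mol = 0.18164 mol, giving 0.36328 Al and 0.54492 O.
66.34 wt% SiO2 ÷ 60.083 g/mol = 1.10414 mol, giving 1.10414 Si and 2.20828 O.
Oxygen sums to 2.93847; scaling by 8/2.93847 = 2.72251 puts the formula on 8 O.
Si: 1.10414 × 2.72251 = 3.006 atoms per formula unit.

3.006 Si apfu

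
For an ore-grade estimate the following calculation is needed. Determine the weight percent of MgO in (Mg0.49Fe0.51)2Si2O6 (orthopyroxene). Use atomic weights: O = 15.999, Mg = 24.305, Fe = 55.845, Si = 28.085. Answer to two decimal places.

16.96 wt%

M((Mg0.49Fe0.51)2Si2O6) = 232.945 g/mol; M(MgO) = 40.304 g/mol.
Moles MgO per formula unit = 0.98 Mg ÷ 1 = 0.9800.
MgO fraction = (0.9800 × 40.304) / 232.945 = 39.498/232.945 = 0.1696.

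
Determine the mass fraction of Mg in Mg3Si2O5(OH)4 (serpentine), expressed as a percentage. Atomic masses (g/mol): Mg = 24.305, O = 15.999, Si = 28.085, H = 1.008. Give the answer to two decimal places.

Molar mass of Mg3Si2O5(OH)4: 3×24.305 + 2×28.085 + 9×15.999 + 4×1.008 = 277.108 g/mol.
Mass of Mg per formula unit: 3 × 24.305 = 72.915 g.
Weight fraction Mg = 72.915 / 277.108 = 0.2631.

26.31 mass %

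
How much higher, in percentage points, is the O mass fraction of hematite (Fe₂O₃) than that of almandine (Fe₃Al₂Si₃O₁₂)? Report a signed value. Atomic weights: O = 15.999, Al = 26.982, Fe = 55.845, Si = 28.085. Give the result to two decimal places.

-8.51 percentage points

M(Fe₂O₃) = 159.687 g/mol, so wt% O = 47.997/159.687 × 100 = 30.06%.
M(Fe₃Al₂Si₃O₁₂) = 497.742 g/mol, so wt% O = 191.988/497.742 × 100 = 38.57%.
30.06 − 38.57 = -8.51 pp.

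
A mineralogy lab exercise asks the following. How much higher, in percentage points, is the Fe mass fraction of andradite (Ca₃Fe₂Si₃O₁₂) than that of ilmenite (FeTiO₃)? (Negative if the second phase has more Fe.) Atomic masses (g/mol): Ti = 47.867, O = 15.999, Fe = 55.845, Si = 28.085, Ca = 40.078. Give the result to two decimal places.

First mineral: 111.690 g Fe in 508.167 g formula = 21.98 wt% Fe.
Second mineral: 55.845 g Fe in 151.709 g formula = 36.81 wt% Fe.
21.98% − 36.81% gives a difference of -14.83 percentage points.

-14.83 percentage points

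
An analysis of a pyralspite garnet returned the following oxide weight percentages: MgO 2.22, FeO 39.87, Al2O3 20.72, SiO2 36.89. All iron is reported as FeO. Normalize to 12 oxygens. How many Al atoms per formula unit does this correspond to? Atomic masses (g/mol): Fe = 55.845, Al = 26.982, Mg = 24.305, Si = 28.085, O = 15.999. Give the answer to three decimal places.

1.993 Al apfu

MgO: 2.22/40.304 = 0.05508 mol → 0.05508 mol Mg, 0.05508 mol O.
FeO: 39.87/71.844 = 0.55495 mol → 0.55495 mol Fe, 0.55495 mol O.
Al2O3: 20.72/101.961 = 0.20321 mol → 0.40642 mol Al, 0.60963 mol O.
SiO2: 36.89/60.083 = 0.61398 mol → 0.61398 mol Si, 1.22796 mol O.
Total oxygen = 2.44762 mol. Normalization factor = 12/2.44762 = 4.90272.
Al per 12 O = 0.40642 × 4.90272 = 1.993.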